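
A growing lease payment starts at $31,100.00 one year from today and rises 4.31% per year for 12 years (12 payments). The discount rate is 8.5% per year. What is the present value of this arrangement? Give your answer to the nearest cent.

$279,542.00

Periodic rate r = 0.085 per year.
Growing ordinary annuity: PV = PMT₁ × [1 − ((1+g)/(1+r))^n] / (r − g) = 31,100 × [1 − ((1+0.0431)/(1+r))^12] / (r − 0.0431) = $279,542.00.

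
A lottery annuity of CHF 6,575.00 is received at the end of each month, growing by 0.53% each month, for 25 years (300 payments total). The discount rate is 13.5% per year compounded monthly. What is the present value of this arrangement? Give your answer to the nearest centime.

Periodic rate r = 0.135/12 per month; n is counted in months.
Growing ordinary annuity: PV = PMT₁ × [1 − ((1+g)/(1+r))^n] / (r − g) = 6,575 × [1 − ((1+0.0053)/(1+r))^300] / (r − 0.0053) = CHF 916,883.81.

CHF 916,883.81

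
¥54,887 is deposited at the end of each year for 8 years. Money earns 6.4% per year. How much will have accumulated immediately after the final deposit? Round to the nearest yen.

¥551,104

This is an ordinary annuity: 8 deposits of ¥54,887 at the end of each year.
Periodic rate r = 0.064 per year.
FV = PMT × [((1+r)^n − 1)/r] = 54,887 × [(1+r)^8 − 1] / r = ¥551,104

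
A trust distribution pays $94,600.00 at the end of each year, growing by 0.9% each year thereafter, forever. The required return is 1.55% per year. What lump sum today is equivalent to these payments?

$14,553,846.15

Periodic rate r = 0.0155 per year.
Growing perpetuity (Gordon): PV = PMT₁ / (r − g) = 94,600 / (r − 0.009) = $14,553,846.15.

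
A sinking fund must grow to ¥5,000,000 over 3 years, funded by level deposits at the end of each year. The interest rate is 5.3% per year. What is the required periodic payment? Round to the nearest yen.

¥1,581,373

Level ordinary annuity; solve FV = PMT × [((1+r)^n − 1)/r] for PMT.
Periodic rate r = 0.053 per year.
With n = 3: PMT = 5,000,000 / ([((1+r)^n − 1)/r]) = ¥1,581,373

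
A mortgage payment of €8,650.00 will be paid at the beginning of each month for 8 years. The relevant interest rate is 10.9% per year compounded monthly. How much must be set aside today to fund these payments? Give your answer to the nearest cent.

€557,574.40

This is an annuity due: 96 payments of €8,650.00 at the beginning of each month.
Periodic rate r = 0.109/12 per month; n is counted in months.
PV = PMT × [(1 − (1+r)^−n)/r] × (1+r) = 8,650 × [1 − (1+r)^−96] / r × (1+r) = €557,574.40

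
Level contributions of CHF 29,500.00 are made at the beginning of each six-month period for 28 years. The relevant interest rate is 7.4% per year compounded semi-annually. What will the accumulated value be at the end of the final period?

This is an annuity due: 56 deposits of CHF 29,500.00 at the beginning of each six-month period.
Periodic rate r = 0.074/2 per half-year; n is counted in half-years.
FV = PMT × [((1+r)^n − 1)/r] × (1+r) = 29,500 × [(1+r)^56 − 1] / r × (1+r) = CHF 5,497,458.19

CHF 5,497,458.19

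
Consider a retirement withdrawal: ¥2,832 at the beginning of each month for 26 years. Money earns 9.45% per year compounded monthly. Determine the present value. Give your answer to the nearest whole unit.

¥331,092

This is an annuity due: 312 payments of ¥2,832 at the beginning of each month.
Periodic rate r = 0.0945/12 per month; n is counted in months.
PV = PMT × [(1 − (1+r)^−n)/r] × (1+r) = 2,832 × [1 − (1+r)^−312] / r × (1+r) = ¥331,092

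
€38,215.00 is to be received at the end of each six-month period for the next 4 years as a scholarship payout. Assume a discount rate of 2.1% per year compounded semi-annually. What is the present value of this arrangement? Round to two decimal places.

€291,766.08

This is an ordinary annuity: 8 payments of €38,215.00 at the end of each six-month period.
Periodic rate r = 0.021/2 per half-year; n is counted in half-years.
PV = PMT × [(1 − (1+r)^−n)/r] = 38,215 × [1 − (1+r)^−8] / r = €291,766.08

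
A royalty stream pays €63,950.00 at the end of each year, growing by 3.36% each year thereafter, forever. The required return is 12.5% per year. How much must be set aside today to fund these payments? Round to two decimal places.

€699,671.77

Periodic rate r = 0.125 per year.
Growing perpetuity (Gordon): PV = PMT₁ / (r − g) = 63,950 / (r − 0.0336) = €699,671.77.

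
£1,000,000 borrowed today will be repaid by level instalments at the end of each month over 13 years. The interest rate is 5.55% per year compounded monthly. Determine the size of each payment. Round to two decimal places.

Level ordinary annuity; solve PV = PMT × [(1 − (1+r)^−n)/r] for PMT.
Periodic rate r = 0.0555/12 per month; n is counted in months.
With n = 156: PMT = 1,000,000 / ([(1 − (1+r)^−n)/r]) = £9,012.64

£9,012.64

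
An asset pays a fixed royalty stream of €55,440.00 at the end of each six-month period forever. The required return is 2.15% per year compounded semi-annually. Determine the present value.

€5,157,209.30

Periodic rate r = 0.0215/2 per half-year.
Level perpetuity: PV = PMT / r = 55,440 / (0.0215/2) = €5,157,209.30.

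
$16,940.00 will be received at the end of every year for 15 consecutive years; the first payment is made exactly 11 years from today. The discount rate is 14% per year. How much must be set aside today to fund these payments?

Ordinary annuity of 15 payments, first payment at period 11.
Periodic rate r = 0.14 per year.
The ordinary-annuity PV formula values the stream one period before the first payment (period 10); discount that back 10 periods:
PV₀ = 16,940 × [1 − (1+r)^−15] / r × (1+r)^−10 = $28,066.39

$28,066.39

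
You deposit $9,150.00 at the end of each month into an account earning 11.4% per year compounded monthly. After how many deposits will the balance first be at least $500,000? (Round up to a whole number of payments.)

Periodic rate r = 0.114/12 per month; n is counted in months.
Ordinary annuity FV: 500,000 = 9,150 × [((1+r)^n − 1)/r].
(1+r)^n = 1 + 500,000 × r / 9,150, so n = ln(1 + 500,000·r/9,150) / ln(1+r) = 44.22.
Round up to a whole number of payments: n = 45.

45 payments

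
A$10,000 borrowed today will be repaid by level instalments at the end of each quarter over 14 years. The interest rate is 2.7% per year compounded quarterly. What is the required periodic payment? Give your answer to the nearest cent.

Level ordinary annuity; solve PV = PMT × [(1 − (1+r)^−n)/r] for PMT.
Periodic rate r = 0.027/4 per quarter; n is counted in quarters.
With n = 56: PMT = 10,000 / ([(1 − (1+r)^−n)/r]) = A$215.04

A$215.04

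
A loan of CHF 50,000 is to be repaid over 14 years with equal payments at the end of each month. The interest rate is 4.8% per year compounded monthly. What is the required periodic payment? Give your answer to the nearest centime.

CHF 409.31

Level ordinary annuity; solve PV = PMT × [(1 − (1+r)^−n)/r] for PMT.
Periodic rate r = 0.048/12 per month; n is counted in months.
With n = 168: PMT = 50,000 / ([(1 − (1+r)^−n)/r]) = CHF 409.31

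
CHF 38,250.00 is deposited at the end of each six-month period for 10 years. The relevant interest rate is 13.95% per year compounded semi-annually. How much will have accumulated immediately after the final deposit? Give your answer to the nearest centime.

CHF 1,563,803.63

This is an ordinary annuity: 20 deposits of CHF 38,250.00 at the end of each six-month period.
Periodic rate r = 0.1395/2 per half-year; n is counted in half-years.
FV = PMT × [((1+r)^n − 1)/r] = 38,250 × [(1+r)^20 − 1] / r = CHF 1,563,803.63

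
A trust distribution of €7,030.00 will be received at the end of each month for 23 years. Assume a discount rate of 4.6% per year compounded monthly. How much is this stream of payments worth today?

€1,195,982.19

This is an ordinary annuity: 276 payments of €7,030.00 at the end of each month.
Periodic rate r = 0.046/12 per month; n is counted in months.
PV = PMT × [(1 − (1+r)^−n)/r] = 7,030 × [1 − (1+r)^−276] / r = €1,195,982.19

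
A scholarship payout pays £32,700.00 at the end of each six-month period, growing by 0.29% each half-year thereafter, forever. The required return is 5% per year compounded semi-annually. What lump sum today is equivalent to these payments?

£1,479,638.01

Periodic rate r = 0.05/2 per half-year.
Growing perpetuity (Gordon): PV = PMT₁ / (r − g) = 32,700 / (r − 0.0029) = £1,479,638.01.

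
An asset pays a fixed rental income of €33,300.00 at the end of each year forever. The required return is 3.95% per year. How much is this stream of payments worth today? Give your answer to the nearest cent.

Periodic rate r = 0.0395 per year.
Level perpetuity: PV = PMT / r = 33,300 / (0.0395) = €843,037.97.

€843,037.97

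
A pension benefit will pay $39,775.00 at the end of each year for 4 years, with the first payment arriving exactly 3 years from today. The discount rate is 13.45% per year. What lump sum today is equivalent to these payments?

Ordinary annuity of 4 payments, first payment at period 3.
Periodic rate r = 0.1345 per year.
The ordinary-annuity PV formula values the stream one period before the first payment (period 2); discount that back 2 periods:
PV₀ = 39,775 × [1 − (1+r)^−4] / r × (1+r)^−2 = $91,067.34

$91,067.34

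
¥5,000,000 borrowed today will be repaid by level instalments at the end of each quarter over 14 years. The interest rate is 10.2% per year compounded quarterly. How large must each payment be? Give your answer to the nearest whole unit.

¥168,677

Level ordinary annuity; solve PV = PMT × [(1 − (1+r)^−n)/r] for PMT.
Periodic rate r = 0.102/4 per quarter; n is counted in quarters.
With n = 56: PMT = 5,000,000 / ([(1 − (1+r)^−n)/r]) = ¥168,677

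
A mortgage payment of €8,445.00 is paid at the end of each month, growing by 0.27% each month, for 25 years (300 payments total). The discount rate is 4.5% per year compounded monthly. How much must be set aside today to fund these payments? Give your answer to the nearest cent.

Periodic rate r = 0.045/12 per month; n is counted in months.
Growing ordinary annuity: PV = PMT₁ × [1 − ((1+g)/(1+r))^n] / (r − g) = 8,445 × [1 − ((1+0.0027)/(1+r))^300] / (r − 0.0027) = €2,167,323.04.

€2,167,323.04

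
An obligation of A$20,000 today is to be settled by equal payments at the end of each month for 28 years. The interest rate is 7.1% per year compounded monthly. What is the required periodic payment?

A$137.24

Level ordinary annuity; solve PV = PMT × [(1 − (1+r)^−n)/r] for PMT.
Periodic rate r = 0.071/12 per month; n is counted in months.
With n = 336: PMT = 20,000 / ([(1 − (1+r)^−n)/r]) = A$137.24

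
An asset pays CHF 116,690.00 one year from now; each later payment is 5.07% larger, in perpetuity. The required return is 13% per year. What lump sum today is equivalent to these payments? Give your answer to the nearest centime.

CHF 1,471,500.63

Periodic rate r = 0.13 per year.
Growing perpetuity (Gordon): PV = PMT₁ / (r − g) = 116,690 / (r − 0.0507) = CHF 1,471,500.63.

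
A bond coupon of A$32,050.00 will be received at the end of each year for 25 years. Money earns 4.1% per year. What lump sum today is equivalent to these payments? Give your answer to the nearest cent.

A$495,437.25

This is an ordinary annuity: 25 payments of A$32,050.00 at the end of each year.
Periodic rate r = 0.041 per year.
PV = PMT × [(1 − (1+r)^−n)/r] = 32,050 × [1 − (1+r)^−25] / r = A$495,437.25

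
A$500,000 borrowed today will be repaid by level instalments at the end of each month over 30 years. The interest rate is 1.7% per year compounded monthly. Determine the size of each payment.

Level ordinary annuity; solve PV = PMT × [(1 − (1+r)^−n)/r] for PMT.
Periodic rate r = 0.017/12 per month; n is counted in months.
With n = 360: PMT = 500,000 / ([(1 − (1+r)^−n)/r]) = A$1,773.99

A$1,773.99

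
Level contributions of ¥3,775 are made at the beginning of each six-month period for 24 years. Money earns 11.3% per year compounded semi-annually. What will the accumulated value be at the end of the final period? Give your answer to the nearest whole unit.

This is an annuity due: 48 deposits of ¥3,775 at the beginning of each six-month period.
Periodic rate r = 0.113/2 per half-year; n is counted in half-years.
FV = PMT × [((1+r)^n − 1)/r] × (1+r) = 3,775 × [(1+r)^48 − 1] / r × (1+r) = ¥916,768

¥916,768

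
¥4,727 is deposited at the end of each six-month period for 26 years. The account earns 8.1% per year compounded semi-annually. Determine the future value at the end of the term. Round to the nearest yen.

This is an ordinary annuity: 52 deposits of ¥4,727 at the end of each six-month period.
Periodic rate r = 0.081/2 per half-year; n is counted in half-years.
FV = PMT × [((1+r)^n − 1)/r] = 4,727 × [(1+r)^52 − 1] / r = ¥803,138

¥803,138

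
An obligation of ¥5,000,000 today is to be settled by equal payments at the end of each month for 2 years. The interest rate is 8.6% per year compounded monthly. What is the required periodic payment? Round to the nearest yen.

¥227,507

Level ordinary annuity; solve PV = PMT × [(1 − (1+r)^−n)/r] for PMT.
Periodic rate r = 0.086/12 per month; n is counted in months.
With n = 24: PMT = 5,000,000 / ([(1 − (1+r)^−n)/r]) = ¥227,507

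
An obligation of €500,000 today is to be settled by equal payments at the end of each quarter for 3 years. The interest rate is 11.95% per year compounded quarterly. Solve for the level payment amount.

€50,193.57

Level ordinary annuity; solve PV = PMT × [(1 − (1+r)^−n)/r] for PMT.
Periodic rate r = 0.1195/4 per quarter; n is counted in quarters.
With n = 12: PMT = 500,000 / ([(1 − (1+r)^−n)/r]) = €50,193.57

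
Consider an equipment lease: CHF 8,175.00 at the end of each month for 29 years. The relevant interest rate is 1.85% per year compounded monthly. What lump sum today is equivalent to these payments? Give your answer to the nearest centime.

CHF 2,200,446.17

This is an ordinary annuity: 348 payments of CHF 8,175.00 at the end of each month.
Periodic rate r = 0.0185/12 per month; n is counted in months.
PV = PMT × [(1 − (1+r)^−n)/r] = 8,175 × [1 − (1+r)^−348] / r = CHF 2,200,446.17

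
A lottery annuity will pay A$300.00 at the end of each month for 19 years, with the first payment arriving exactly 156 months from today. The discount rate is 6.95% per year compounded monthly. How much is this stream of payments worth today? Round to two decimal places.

Ordinary annuity of 228 payments, first payment at period 156.
Periodic rate r = 0.0695/12 per month; n is counted in months.
The ordinary-annuity PV formula values the stream one period before the first payment (period 155); discount that back 155 periods:
PV₀ = 300 × [1 − (1+r)^−228] / r × (1+r)^−155 = A$15,490.71

A$15,490.71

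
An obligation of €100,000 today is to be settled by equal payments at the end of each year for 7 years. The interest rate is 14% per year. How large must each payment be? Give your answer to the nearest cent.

Level ordinary annuity; solve PV = PMT × [(1 − (1+r)^−n)/r] for PMT.
Periodic rate r = 0.14 per year.
With n = 7: PMT = 100,000 / ([(1 − (1+r)^−n)/r]) = €23,319.24

€23,319.24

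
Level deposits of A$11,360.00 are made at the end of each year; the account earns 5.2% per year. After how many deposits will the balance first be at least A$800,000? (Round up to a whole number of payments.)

31 payments

Periodic rate r = 0.052 per year.
Ordinary annuity FV: 800,000 = 11,360 × [((1+r)^n − 1)/r].
(1+r)^n = 1 + 800,000 × r / 11,360, so n = ln(1 + 800,000·r/11,360) / ln(1+r) = 30.37.
Round up to a whole number of payments: n = 31.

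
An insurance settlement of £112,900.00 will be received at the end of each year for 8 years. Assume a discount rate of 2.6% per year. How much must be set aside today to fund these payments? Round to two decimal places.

£806,067.89

This is an ordinary annuity: 8 payments of £112,900.00 at the end of each year.
Periodic rate r = 0.026 per year.
PV = PMT × [(1 − (1+r)^−n)/r] = 112,900 × [1 − (1+r)^−8] / r = £806,067.89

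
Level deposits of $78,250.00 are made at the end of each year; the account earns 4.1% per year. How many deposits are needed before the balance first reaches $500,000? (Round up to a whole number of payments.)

Periodic rate r = 0.041 per year.
Ordinary annuity FV: 500,000 = 78,250 × [((1+r)^n − 1)/r].
(1+r)^n = 1 + 500,000 × r / 78,250, so n = ln(1 + 500,000·r/78,250) / ln(1+r) = 5.79.
Round up to a whole number of payments: n = 6.

6 payments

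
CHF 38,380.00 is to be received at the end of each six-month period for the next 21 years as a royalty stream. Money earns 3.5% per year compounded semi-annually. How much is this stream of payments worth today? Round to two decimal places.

This is an ordinary annuity: 42 payments of CHF 38,380.00 at the end of each six-month period.
Periodic rate r = 0.035/2 per half-year; n is counted in half-years.
PV = PMT × [(1 − (1+r)^−n)/r] = 38,380 × [1 − (1+r)^−42] / r = CHF 1,134,812.22

CHF 1,134,812.22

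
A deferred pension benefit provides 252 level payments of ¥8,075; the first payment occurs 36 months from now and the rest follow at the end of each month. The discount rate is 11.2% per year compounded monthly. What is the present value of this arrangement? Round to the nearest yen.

Ordinary annuity of 252 payments, first payment at period 36.
Periodic rate r = 0.112/12 per month; n is counted in months.
The ordinary-annuity PV formula values the stream one period before the first payment (period 35); discount that back 35 periods:
PV₀ = 8,075 × [1 − (1+r)^−252] / r × (1+r)^−35 = ¥564,879

¥564,879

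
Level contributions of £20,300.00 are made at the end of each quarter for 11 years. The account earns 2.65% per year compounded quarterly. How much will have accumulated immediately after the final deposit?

This is an ordinary annuity: 44 deposits of £20,300.00 at the end of each quarter.
Periodic rate r = 0.0265/4 per quarter; n is counted in quarters.
FV = PMT × [((1+r)^n − 1)/r] = 20,300 × [(1+r)^44 − 1] / r = £1,033,070.98

£1,033,070.98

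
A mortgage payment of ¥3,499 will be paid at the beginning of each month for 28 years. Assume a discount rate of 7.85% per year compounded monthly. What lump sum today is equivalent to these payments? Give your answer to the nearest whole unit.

This is an annuity due: 336 payments of ¥3,499 at the beginning of each month.
Periodic rate r = 0.0785/12 per month; n is counted in months.
PV = PMT × [(1 − (1+r)^−n)/r] × (1+r) = 3,499 × [1 − (1+r)^−336] / r × (1+r) = ¥478,175

¥478,175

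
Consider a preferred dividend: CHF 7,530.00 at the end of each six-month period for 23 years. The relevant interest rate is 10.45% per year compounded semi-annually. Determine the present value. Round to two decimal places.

This is an ordinary annuity: 46 payments of CHF 7,530.00 at the end of each six-month period.
Periodic rate r = 0.1045/2 per half-year; n is counted in half-years.
PV = PMT × [(1 − (1+r)^−n)/r] = 7,530 × [1 − (1+r)^−46] / r = CHF 130,271.59

CHF 130,271.59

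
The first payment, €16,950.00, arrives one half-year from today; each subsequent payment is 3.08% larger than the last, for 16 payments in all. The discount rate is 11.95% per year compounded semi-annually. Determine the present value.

€209,605.59

Periodic rate r = 0.1195/2 per half-year; n is counted in half-years.
Growing ordinary annuity: PV = PMT₁ × [1 − ((1+g)/(1+r))^n] / (r − g) = 16,950 × [1 − ((1+0.0308)/(1+r))^16] / (r − 0.0308) = €209,605.59.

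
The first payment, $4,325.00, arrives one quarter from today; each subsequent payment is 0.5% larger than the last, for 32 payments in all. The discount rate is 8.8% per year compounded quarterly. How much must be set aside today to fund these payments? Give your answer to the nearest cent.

Periodic rate r = 0.088/4 per quarter; n is counted in quarters.
Growing ordinary annuity: PV = PMT₁ × [1 − ((1+g)/(1+r))^n] / (r − g) = 4,325 × [1 − ((1+0.005)/(1+r))^32] / (r − 0.005) = $105,673.57.

$105,673.57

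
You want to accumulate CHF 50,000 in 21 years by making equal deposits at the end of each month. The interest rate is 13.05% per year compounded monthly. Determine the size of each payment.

Level ordinary annuity; solve FV = PMT × [((1+r)^n − 1)/r] for PMT.
Periodic rate r = 0.1305/12 per month; n is counted in months.
With n = 252: PMT = 50,000 / ([((1+r)^n − 1)/r]) = CHF 38.11

CHF 38.11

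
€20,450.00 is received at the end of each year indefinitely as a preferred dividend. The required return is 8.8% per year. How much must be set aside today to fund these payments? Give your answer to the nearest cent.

Periodic rate r = 0.088 per year.
Level perpetuity: PV = PMT / r = 20,450 / (0.088) = €232,386.36.

€232,386.36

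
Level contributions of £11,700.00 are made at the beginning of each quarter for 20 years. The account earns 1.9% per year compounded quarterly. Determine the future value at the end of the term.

This is an annuity due: 80 deposits of £11,700.00 at the beginning of each quarter.
Periodic rate r = 0.019/4 per quarter; n is counted in quarters.
FV = PMT × [((1+r)^n − 1)/r] × (1+r) = 11,700 × [(1+r)^80 − 1] / r × (1+r) = £1,140,834.34

£1,140,834.34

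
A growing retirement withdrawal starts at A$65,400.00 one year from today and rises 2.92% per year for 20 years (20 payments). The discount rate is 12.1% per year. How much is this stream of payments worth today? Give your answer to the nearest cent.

A$583,409.79

Periodic rate r = 0.121 per year.
Growing ordinary annuity: PV = PMT₁ × [1 − ((1+g)/(1+r))^n] / (r − g) = 65,400 × [1 − ((1+0.0292)/(1+r))^20] / (r − 0.0292) = A$583,409.79.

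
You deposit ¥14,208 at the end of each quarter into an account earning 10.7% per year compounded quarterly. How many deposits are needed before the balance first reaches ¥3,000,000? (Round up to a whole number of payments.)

72 payments

Periodic rate r = 0.107/4 per quarter; n is counted in quarters.
Ordinary annuity FV: 3,000,000 = 14,208 × [((1+r)^n − 1)/r].
(1+r)^n = 1 + 3,000,000 × r / 14,208, so n = ln(1 + 3,000,000·r/14,208) / ln(1+r) = 71.76.
Round up to a whole number of payments: n = 72.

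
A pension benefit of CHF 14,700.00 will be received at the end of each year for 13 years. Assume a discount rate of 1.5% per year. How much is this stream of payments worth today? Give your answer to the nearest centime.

This is an ordinary annuity: 13 payments of CHF 14,700.00 at the end of each year.
Periodic rate r = 0.015 per year.
PV = PMT × [(1 − (1+r)^−n)/r] = 14,700 × [1 − (1+r)^−13] / r = CHF 172,453.52

CHF 172,453.52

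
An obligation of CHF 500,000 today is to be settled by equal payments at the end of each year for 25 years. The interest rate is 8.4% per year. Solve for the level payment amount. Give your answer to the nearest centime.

CHF 48,450.03

Level ordinary annuity; solve PV = PMT × [(1 − (1+r)^−n)/r] for PMT.
Periodic rate r = 0.084 per year.
With n = 25: PMT = 500,000 / ([(1 − (1+r)^−n)/r]) = CHF 48,450.03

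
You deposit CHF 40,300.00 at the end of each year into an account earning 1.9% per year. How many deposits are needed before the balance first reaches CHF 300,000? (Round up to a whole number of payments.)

Periodic rate r = 0.019 per year.
Ordinary annuity FV: 300,000 = 40,300 × [((1+r)^n − 1)/r].
(1+r)^n = 1 + 300,000 × r / 40,300, so n = ln(1 + 300,000·r/40,300) / ln(1+r) = 7.03.
Round up to a whole number of payments: n = 8.

8 payments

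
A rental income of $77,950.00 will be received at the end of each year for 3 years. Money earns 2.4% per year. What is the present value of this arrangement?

$223,058.55

This is an ordinary annuity: 3 payments of $77,950.00 at the end of each year.
Periodic rate r = 0.024 per year.
PV = PMT × [(1 − (1+r)^−n)/r] = 77,950 × [1 − (1+r)^−3] / r = $223,058.55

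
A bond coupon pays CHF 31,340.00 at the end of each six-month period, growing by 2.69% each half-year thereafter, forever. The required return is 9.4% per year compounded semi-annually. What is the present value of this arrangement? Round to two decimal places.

CHF 1,559,203.98

Periodic rate r = 0.094/2 per half-year.
Growing perpetuity (Gordon): PV = PMT₁ / (r − g) = 31,340 / (r − 0.0269) = CHF 1,559,203.98.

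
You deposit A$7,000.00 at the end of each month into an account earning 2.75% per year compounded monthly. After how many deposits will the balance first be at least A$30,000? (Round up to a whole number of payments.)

Periodic rate r = 0.0275/12 per month; n is counted in months.
Ordinary annuity FV: 30,000 = 7,000 × [((1+r)^n − 1)/r].
(1+r)^n = 1 + 30,000 × r / 7,000, so n = ln(1 + 30,000·r/7,000) / ln(1+r) = 4.27.
Round up to a whole number of payments: n = 5.

5 payments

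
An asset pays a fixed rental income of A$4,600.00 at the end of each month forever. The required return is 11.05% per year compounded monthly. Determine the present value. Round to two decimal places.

A$499,547.51

Periodic rate r = 0.1105/12 per month.
Level perpetuity: PV = PMT / r = 4,600 / (0.1105/12) = A$499,547.51.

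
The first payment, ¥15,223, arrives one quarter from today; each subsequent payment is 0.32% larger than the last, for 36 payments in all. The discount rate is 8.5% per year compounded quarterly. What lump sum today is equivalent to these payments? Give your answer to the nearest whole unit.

Periodic rate r = 0.085/4 per quarter; n is counted in quarters.
Growing ordinary annuity: PV = PMT₁ × [1 − ((1+g)/(1+r))^n] / (r − g) = 15,223 × [1 − ((1+0.0032)/(1+r))^36] / (r − 0.0032) = ¥399,547.

¥399,547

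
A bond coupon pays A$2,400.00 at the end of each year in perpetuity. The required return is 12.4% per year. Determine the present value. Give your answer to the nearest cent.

A$19,354.84

Periodic rate r = 0.124 per year.
Level perpetuity: PV = PMT / r = 2,400 / (0.124) = A$19,354.84.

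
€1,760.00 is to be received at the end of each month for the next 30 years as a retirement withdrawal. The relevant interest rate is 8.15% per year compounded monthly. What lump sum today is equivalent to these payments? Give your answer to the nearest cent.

This is an ordinary annuity: 360 payments of €1,760.00 at the end of each month.
Periodic rate r = 0.0815/12 per month; n is counted in months.
PV = PMT × [(1 − (1+r)^−n)/r] = 1,760 × [1 − (1+r)^−360] / r = €236,480.27

€236,480.27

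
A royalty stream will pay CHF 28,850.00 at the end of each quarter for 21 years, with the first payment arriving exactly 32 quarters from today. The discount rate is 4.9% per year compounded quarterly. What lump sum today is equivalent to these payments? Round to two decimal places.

Ordinary annuity of 84 payments, first payment at period 32.
Periodic rate r = 0.049/4 per quarter; n is counted in quarters.
The ordinary-annuity PV formula values the stream one period before the first payment (period 31); discount that back 31 periods:
PV₀ = 28,850 × [1 − (1+r)^−84] / r × (1+r)^−31 = CHF 1,034,037.15

CHF 1,034,037.15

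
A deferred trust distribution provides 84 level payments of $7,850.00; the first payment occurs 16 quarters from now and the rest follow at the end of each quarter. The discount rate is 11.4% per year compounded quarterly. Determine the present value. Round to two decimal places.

Ordinary annuity of 84 payments, first payment at period 16.
Periodic rate r = 0.114/4 per quarter; n is counted in quarters.
The ordinary-annuity PV formula values the stream one period before the first payment (period 15); discount that back 15 periods:
PV₀ = 7,850 × [1 − (1+r)^−84] / r × (1+r)^−15 = $163,647.97

$163,647.97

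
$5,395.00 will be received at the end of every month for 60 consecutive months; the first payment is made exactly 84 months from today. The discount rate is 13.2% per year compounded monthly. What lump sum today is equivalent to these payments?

Ordinary annuity of 60 payments, first payment at period 84.
Periodic rate r = 0.132/12 per month; n is counted in months.
The ordinary-annuity PV formula values the stream one period before the first payment (period 83); discount that back 83 periods:
PV₀ = 5,395 × [1 − (1+r)^−60] / r × (1+r)^−83 = $95,203.56

$95,203.56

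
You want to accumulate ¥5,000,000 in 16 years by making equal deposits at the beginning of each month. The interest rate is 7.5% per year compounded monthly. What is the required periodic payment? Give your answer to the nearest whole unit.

Level annuity due; solve FV = PMT × [((1+r)^n − 1)/r] × (1+r) for PMT.
Periodic rate r = 0.075/12 per month; n is counted in months.
With n = 192: PMT = 5,000,000 / ([((1+r)^n − 1)/r] × (1+r)) = ¥13,457

¥13,457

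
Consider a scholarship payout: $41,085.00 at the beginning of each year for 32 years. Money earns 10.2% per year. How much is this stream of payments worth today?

$424,043.14

This is an annuity due: 32 payments of $41,085.00 at the beginning of each year.
Periodic rate r = 0.102 per year.
PV = PMT × [(1 − (1+r)^−n)/r] × (1+r) = 41,085 × [1 − (1+r)^−32] / r × (1+r) = $424,043.14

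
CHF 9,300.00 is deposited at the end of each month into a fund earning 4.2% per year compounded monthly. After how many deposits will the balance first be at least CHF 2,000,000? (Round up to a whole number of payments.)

Periodic rate r = 0.042/12 per month; n is counted in months.
Ordinary annuity FV: 2,000,000 = 9,300 × [((1+r)^n − 1)/r].
(1+r)^n = 1 + 2,000,000 × r / 9,300, so n = ln(1 + 2,000,000·r/9,300) / ln(1+r) = 160.61.
Round up to a whole number of payments: n = 161.

161 payments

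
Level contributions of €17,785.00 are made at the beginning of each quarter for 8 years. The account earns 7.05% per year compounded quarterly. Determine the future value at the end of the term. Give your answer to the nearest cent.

This is an annuity due: 32 deposits of €17,785.00 at the beginning of each quarter.
Periodic rate r = 0.0705/4 per quarter; n is counted in quarters.
FV = PMT × [((1+r)^n − 1)/r] × (1+r) = 17,785 × [(1+r)^32 − 1] / r × (1+r) = €769,197.97

€769,197.97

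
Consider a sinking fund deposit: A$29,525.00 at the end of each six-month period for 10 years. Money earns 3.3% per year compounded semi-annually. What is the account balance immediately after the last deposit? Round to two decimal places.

A$692,902.37

This is an ordinary annuity: 20 deposits of A$29,525.00 at the end of each six-month period.
Periodic rate r = 0.033/2 per half-year; n is counted in half-years.
FV = PMT × [((1+r)^n − 1)/r] = 29,525 × [(1+r)^20 − 1] / r = A$692,902.37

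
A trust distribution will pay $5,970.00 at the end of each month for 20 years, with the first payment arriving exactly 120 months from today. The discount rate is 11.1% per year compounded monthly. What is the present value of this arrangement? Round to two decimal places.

$192,090.33

Ordinary annuity of 240 payments, first payment at period 120.
Periodic rate r = 0.111/12 per month; n is counted in months.
The ordinary-annuity PV formula values the stream one period before the first payment (period 119); discount that back 119 periods:
PV₀ = 5,970 × [1 − (1+r)^−240] / r × (1+r)^−119 = $192,090.33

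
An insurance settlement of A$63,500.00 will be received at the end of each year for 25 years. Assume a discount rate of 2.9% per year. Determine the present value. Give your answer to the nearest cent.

A$1,118,157.19

This is an ordinary annuity: 25 payments of A$63,500.00 at the end of each year.
Periodic rate r = 0.029 per year.
PV = PMT × [(1 − (1+r)^−n)/r] = 63,500 × [1 − (1+r)^−25] / r = A$1,118,157.19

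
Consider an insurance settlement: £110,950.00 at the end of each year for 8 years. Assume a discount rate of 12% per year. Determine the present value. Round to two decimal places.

This is an ordinary annuity: 8 payments of £110,950.00 at the end of each year.
Periodic rate r = 0.12 per year.
PV = PMT × [(1 − (1+r)^−n)/r] = 110,950 × [1 − (1+r)^−8] / r = £551,159.63

£551,159.63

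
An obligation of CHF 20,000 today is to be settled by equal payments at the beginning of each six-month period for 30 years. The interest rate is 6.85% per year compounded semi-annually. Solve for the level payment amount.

CHF 763.54

Level annuity due; solve PV = PMT × [(1 − (1+r)^−n)/r] × (1+r) for PMT.
Periodic rate r = 0.0685/2 per half-year; n is counted in half-years.
With n = 60: PMT = 20,000 / ([(1 − (1+r)^−n)/r] × (1+r)) = CHF 763.54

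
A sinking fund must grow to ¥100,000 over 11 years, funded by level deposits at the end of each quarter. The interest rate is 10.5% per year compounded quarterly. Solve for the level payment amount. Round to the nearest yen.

Level ordinary annuity; solve FV = PMT × [((1+r)^n − 1)/r] for PMT.
Periodic rate r = 0.105/4 per quarter; n is counted in quarters.
With n = 44: PMT = 100,000 / ([((1+r)^n − 1)/r]) = ¥1,234

¥1,234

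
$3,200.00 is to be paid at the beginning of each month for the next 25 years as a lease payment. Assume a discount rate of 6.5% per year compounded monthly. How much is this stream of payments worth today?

This is an annuity due: 300 payments of $3,200.00 at the beginning of each month.
Periodic rate r = 0.065/12 per month; n is counted in months.
PV = PMT × [(1 − (1+r)^−n)/r] × (1+r) = 3,200 × [1 − (1+r)^−300] / r × (1+r) = $476,495.74

$476,495.74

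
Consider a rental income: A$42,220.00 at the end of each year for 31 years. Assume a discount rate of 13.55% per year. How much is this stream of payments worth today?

This is an ordinary annuity: 31 payments of A$42,220.00 at the end of each year.
Periodic rate r = 0.1355 per year.
PV = PMT × [(1 − (1+r)^−n)/r] = 42,220 × [1 − (1+r)^−31] / r = A$305,522.46

A$305,522.46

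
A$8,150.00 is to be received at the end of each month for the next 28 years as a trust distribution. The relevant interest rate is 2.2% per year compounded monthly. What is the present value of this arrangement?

A$2,043,107.73

This is an ordinary annuity: 336 payments of A$8,150.00 at the end of each month.
Periodic rate r = 0.022/12 per month; n is counted in months.
PV = PMT × [(1 − (1+r)^−n)/r] = 8,150 × [1 − (1+r)^−336] / r = A$2,043,107.73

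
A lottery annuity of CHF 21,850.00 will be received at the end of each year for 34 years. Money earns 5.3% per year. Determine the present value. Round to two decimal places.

This is an ordinary annuity: 34 payments of CHF 21,850.00 at the end of each year.
Periodic rate r = 0.053 per year.
PV = PMT × [(1 − (1+r)^−n)/r] = 21,850 × [1 − (1+r)^−34] / r = CHF 341,042.68

CHF 341,042.68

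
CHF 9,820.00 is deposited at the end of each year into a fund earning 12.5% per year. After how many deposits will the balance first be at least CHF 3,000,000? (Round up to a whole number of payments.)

Periodic rate r = 0.125 per year.
Ordinary annuity FV: 3,000,000 = 9,820 × [((1+r)^n − 1)/r].
(1+r)^n = 1 + 3,000,000 × r / 9,820, so n = ln(1 + 3,000,000·r/9,820) / ln(1+r) = 31.15.
Round up to a whole number of payments: n = 32.

32 payments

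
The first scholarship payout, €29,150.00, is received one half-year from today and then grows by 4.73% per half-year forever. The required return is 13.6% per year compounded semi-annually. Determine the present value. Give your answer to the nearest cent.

Periodic rate r = 0.136/2 per half-year.
Growing perpetuity (Gordon): PV = PMT₁ / (r − g) = 29,150 / (r − 0.0473) = €1,408,212.56.

€1,408,212.56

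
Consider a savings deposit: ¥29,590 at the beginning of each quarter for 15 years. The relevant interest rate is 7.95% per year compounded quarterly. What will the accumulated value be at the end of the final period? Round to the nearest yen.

This is an annuity due: 60 deposits of ¥29,590 at the beginning of each quarter.
Periodic rate r = 0.0795/4 per quarter; n is counted in quarters.
FV = PMT × [((1+r)^n − 1)/r] × (1+r) = 29,590 × [(1+r)^60 − 1] / r × (1+r) = ¥3,427,006

¥3,427,006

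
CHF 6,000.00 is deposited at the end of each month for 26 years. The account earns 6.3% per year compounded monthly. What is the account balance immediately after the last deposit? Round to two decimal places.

This is an ordinary annuity: 312 deposits of CHF 6,000.00 at the end of each month.
Periodic rate r = 0.063/12 per month; n is counted in months.
FV = PMT × [((1+r)^n − 1)/r] = 6,000 × [(1+r)^312 − 1] / r = CHF 4,711,853.84

CHF 4,711,853.84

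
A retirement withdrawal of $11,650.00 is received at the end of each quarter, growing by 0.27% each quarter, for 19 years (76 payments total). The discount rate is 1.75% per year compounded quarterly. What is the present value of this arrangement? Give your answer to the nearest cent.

$828,613.01

Periodic rate r = 0.0175/4 per quarter; n is counted in quarters.
Growing ordinary annuity: PV = PMT₁ × [1 − ((1+g)/(1+r))^n] / (r − g) = 11,650 × [1 − ((1+0.0027)/(1+r))^76] / (r − 0.0027) = $828,613.01.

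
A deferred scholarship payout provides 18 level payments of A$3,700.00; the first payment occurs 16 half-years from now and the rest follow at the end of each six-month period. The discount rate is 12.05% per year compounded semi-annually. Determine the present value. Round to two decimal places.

Ordinary annuity of 18 payments, first payment at period 16.
Periodic rate r = 0.1205/2 per half-year; n is counted in half-years.
The ordinary-annuity PV formula values the stream one period before the first payment (period 15); discount that back 15 periods:
PV₀ = 3,700 × [1 − (1+r)^−18] / r × (1+r)^−15 = A$16,626.27

A$16,626.27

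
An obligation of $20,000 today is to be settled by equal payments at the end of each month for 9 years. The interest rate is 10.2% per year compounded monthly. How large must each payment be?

$283.74

Level ordinary annuity; solve PV = PMT × [(1 − (1+r)^−n)/r] for PMT.
Periodic rate r = 0.102/12 per month; n is counted in months.
With n = 108: PMT = 20,000 / ([(1 − (1+r)^−n)/r]) = $283.74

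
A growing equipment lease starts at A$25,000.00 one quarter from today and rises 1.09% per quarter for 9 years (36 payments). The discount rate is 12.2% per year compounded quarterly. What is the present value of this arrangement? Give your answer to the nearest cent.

Periodic rate r = 0.122/4 per quarter; n is counted in quarters.
Growing ordinary annuity: PV = PMT₁ × [1 − ((1+g)/(1+r))^n] / (r − g) = 25,000 × [1 − ((1+0.0109)/(1+r))^36] / (r − 0.0109) = A$636,583.33.

A$636,583.33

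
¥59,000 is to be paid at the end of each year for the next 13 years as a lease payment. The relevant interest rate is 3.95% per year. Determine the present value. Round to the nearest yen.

¥590,985

This is an ordinary annuity: 13 payments of ¥59,000 at the end of each year.
Periodic rate r = 0.0395 per year.
PV = PMT × [(1 − (1+r)^−n)/r] = 59,000 × [1 − (1+r)^−13] / r = ¥590,985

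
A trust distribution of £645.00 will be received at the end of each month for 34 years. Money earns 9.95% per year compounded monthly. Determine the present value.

£75,111.27

This is an ordinary annuity: 408 payments of £645.00 at the end of each month.
Periodic rate r = 0.0995/12 per month; n is counted in months.
PV = PMT × [(1 − (1+r)^−n)/r] = 645 × [1 − (1+r)^−408] / r = £75,111.27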